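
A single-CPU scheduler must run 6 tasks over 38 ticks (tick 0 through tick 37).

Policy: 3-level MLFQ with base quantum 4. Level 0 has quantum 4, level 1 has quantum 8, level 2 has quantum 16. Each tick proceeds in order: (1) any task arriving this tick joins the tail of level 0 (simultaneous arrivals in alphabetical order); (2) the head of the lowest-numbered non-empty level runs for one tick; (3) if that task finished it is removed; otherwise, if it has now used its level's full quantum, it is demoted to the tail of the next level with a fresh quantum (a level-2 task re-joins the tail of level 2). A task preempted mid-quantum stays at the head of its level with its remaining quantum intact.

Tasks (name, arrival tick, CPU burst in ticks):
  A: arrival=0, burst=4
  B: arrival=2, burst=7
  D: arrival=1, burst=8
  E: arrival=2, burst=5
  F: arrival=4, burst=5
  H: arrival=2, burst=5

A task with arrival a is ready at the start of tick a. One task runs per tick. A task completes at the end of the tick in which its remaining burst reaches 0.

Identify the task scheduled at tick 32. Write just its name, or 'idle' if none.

t=0: L0/L1/L2 = A/-/- → run A
t=1: L0/L1/L2 = AD/-/- → run A
t=2: L0/L1/L2 = ADBEH/-/- → run A
t=3: L0/L1/L2 = ADBEH/-/- → run A
t=4: L0/L1/L2 = DBEHF/-/- → run D
t=5: L0/L1/L2 = DBEHF/-/- → run D
t=6: L0/L1/L2 = DBEHF/-/- → run D
t=7: L0/L1/L2 = DBEHF/-/- → run D
t=8: L0/L1/L2 = BEHF/D/- → run B
t=9: L0/L1/L2 = BEHF/D/- → run B
t=10: L0/L1/L2 = BEHF/D/- → run B
t=11: L0/L1/L2 = BEHF/D/- → run B
t=12: L0/L1/L2 = EHF/DB/- → run E
t=13: L0/L1/L2 = EHF/DB/- → run E
t=14: L0/L1/L2 = EHF/DB/- → run E
t=15: L0/L1/L2 = EHF/DB/- → run E
t=16: L0/L1/L2 = HF/DBE/- → run H
t=17: L0/L1/L2 = HF/DBE/- → run H
t=18: L0/L1/L2 = HF/DBE/- → run H
t=19: L0/L1/L2 = HF/DBE/- → run H
t=20: L0/L1/L2 = F/DBEH/- → run F
t=21: L0/L1/L2 = F/DBEH/- → run F
t=22: L0/L1/L2 = F/DBEH/- → run F
t=23: L0/L1/L2 = F/DBEH/- → run F
t=24: L0/L1/L2 = -/DBEHF/- → run D
t=25: L0/L1/L2 = -/DBEHF/- → run D
t=26: L0/L1/L2 = -/DBEHF/- → run D
t=27: L0/L1/L2 = -/DBEHF/- → run D
t=28: L0/L1/L2 = -/BEHF/- → run B
t=29: L0/L1/L2 = -/BEHF/- → run B
t=30: L0/L1/L2 = -/BEHF/- → run B
t=31: L0/L1/L2 = -/EHF/- → run E
t=32: L0/L1/L2 = -/HF/- → run H
t=33: L0/L1/L2 = -/F/- → run F
t=34: (idle)
t=35: (idle)
t=36: (idle)
t=37: (idle)

running at tick 32 = H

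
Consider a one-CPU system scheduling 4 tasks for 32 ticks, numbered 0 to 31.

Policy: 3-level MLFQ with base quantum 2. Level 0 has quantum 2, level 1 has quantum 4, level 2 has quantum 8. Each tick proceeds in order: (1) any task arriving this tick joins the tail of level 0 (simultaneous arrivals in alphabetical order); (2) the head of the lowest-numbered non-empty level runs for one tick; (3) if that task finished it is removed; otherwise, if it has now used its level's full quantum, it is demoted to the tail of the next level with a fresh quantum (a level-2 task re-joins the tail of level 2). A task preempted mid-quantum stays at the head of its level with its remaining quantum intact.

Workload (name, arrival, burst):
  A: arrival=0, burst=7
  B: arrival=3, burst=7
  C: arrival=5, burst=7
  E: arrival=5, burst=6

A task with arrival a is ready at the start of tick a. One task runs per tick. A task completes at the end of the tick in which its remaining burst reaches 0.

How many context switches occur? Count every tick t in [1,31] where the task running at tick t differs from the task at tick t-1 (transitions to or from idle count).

t=0: L0/L1/L2 = A/-/- → run A
t=1: L0/L1/L2 = A/-/- → run A
t=2: L0/L1/L2 = -/A/- → run A
t=3: L0/L1/L2 = B/A/- → run B
t=4: L0/L1/L2 = B/A/- → run B
t=5: L0/L1/L2 = CE/AB/- → run C
t=6: L0/L1/L2 = CE/AB/- → run C
t=7: L0/L1/L2 = E/ABC/- → run E
t=8: L0/L1/L2 = E/ABC/- → run E
t=9: L0/L1/L2 = -/ABCE/- → run A
t=10: L0/L1/L2 = -/ABCE/- → run A
t=11: L0/L1/L2 = -/ABCE/- → run A
t=12: L0/L1/L2 = -/BCE/A → run B
t=13: L0/L1/L2 = -/BCE/A → run B
t=14: L0/L1/L2 = -/BCE/A → run B
t=15: L0/L1/L2 = -/BCE/A → run B
t=16: L0/L1/L2 = -/CE/AB → run C
t=17: L0/L1/L2 = -/CE/AB → run C
t=18: L0/L1/L2 = -/CE/AB → run C
t=19: L0/L1/L2 = -/CE/AB → run C
t=20: L0/L1/L2 = -/E/ABC → run E
t=21: L0/L1/L2 = -/E/ABC → run E
t=22: L0/L1/L2 = -/E/ABC → run E
t=23: L0/L1/L2 = -/E/ABC → run E
t=24: L0/L1/L2 = -/-/ABC → run A
t=25: L0/L1/L2 = -/-/BC → run B
t=26: L0/L1/L2 = -/-/C → run C
t=27: (idle)
t=28: (idle)
t=29: (idle)
t=30: (idle)
t=31: (idle)

context switches = 11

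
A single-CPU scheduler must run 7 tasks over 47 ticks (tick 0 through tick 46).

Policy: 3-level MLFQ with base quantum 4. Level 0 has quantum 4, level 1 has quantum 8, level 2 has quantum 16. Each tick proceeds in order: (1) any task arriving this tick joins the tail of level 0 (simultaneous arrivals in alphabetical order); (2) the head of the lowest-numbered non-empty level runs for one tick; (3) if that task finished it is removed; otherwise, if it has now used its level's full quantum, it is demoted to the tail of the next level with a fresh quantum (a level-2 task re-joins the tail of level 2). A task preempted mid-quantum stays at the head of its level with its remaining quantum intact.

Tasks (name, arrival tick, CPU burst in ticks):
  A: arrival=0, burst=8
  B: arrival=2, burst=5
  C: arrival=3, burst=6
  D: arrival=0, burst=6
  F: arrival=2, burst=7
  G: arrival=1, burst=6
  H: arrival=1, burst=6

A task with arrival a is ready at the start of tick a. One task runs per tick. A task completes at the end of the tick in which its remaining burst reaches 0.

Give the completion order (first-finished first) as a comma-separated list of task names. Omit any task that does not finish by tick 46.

t=0: L0/L1/L2 = AD/-/- → run A
t=1: L0/L1/L2 = ADGH/-/- → run A
t=2: L0/L1/L2 = ADGHBF/-/- → run A
t=3: L0/L1/L2 = ADGHBFC/-/- → run A
t=4: L0/L1/L2 = DGHBFC/A/- → run D
t=5: L0/L1/L2 = DGHBFC/A/- → run D
t=6: L0/L1/L2 = DGHBFC/A/- → run D
t=7: L0/L1/L2 = DGHBFC/A/- → run D
t=8: L0/L1/L2 = GHBFC/AD/- → run G
t=9: L0/L1/L2 = GHBFC/AD/- → run G
t=10: L0/L1/L2 = GHBFC/AD/- → run G
t=11: L0/L1/L2 = GHBFC/AD/- → run G
t=12: L0/L1/L2 = HBFC/ADG/- → run H
t=13: L0/L1/L2 = HBFC/ADG/- → run H
t=14: L0/L1/L2 = HBFC/ADG/- → run H
t=15: L0/L1/L2 = HBFC/ADG/- → run H
t=16: L0/L1/L2 = BFC/ADGH/- → run B
t=17: L0/L1/L2 = BFC/ADGH/- → run B
t=18: L0/L1/L2 = BFC/ADGH/- → run B
t=19: L0/L1/L2 = BFC/ADGH/- → run B
t=20: L0/L1/L2 = FC/ADGHB/- → run F
t=21: L0/L1/L2 = FC/ADGHB/- → run F
t=22: L0/L1/L2 = FC/ADGHB/- → run F
t=23: L0/L1/L2 = FC/ADGHB/- → run F
t=24: L0/L1/L2 = C/ADGHBF/- → run C
t=25: L0/L1/L2 = C/ADGHBF/- → run C
t=26: L0/L1/L2 = C/ADGHBF/- → run C
t=27: L0/L1/L2 = C/ADGHBF/- → run C
t=28: L0/L1/L2 = -/ADGHBFC/- → run A
t=29: L0/L1/L2 = -/ADGHBFC/- → run A
t=30: L0/L1/L2 = -/ADGHBFC/- → run A
t=31: L0/L1/L2 = -/ADGHBFC/- → run A
t=32: L0/L1/L2 = -/DGHBFC/- → run D
t=33: L0/L1/L2 = -/DGHBFC/- → run D
t=34: L0/L1/L2 = -/GHBFC/- → run G
t=35: L0/L1/L2 = -/GHBFC/- → run G
t=36: L0/L1/L2 = -/HBFC/- → run H
t=37: L0/L1/L2 = -/HBFC/- → run H
t=38: L0/L1/L2 = -/BFC/- → run B
t=39: L0/L1/L2 = -/FC/- → run F
t=40: L0/L1/L2 = -/FC/- → run F
t=41: L0/L1/L2 = -/FC/- → run F
t=42: L0/L1/L2 = -/C/- → run C
t=43: L0/L1/L2 = -/C/- → run C
t=44: (idle)
t=45: (idle)
t=46: (idle)

completion order = A, D, G, H, B, F, C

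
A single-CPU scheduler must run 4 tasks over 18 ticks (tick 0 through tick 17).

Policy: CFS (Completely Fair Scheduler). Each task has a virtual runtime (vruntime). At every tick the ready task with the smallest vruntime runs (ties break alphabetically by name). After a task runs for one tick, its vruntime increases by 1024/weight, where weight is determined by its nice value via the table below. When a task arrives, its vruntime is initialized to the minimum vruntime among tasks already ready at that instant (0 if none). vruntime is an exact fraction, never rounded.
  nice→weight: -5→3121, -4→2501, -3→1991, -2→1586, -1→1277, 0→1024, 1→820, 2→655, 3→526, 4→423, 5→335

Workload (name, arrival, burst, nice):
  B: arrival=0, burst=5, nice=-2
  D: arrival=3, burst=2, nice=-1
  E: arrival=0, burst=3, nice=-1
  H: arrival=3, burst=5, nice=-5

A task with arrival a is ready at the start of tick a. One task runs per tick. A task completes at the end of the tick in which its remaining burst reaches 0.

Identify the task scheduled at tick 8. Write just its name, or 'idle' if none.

running at tick 8 = H

t=0: vr[B=0 E=0] → run B
t=1: vr[B=512/793 E=0] → run E
t=2: vr[B=512/793 E=1024/1277] → run B
t=3: vr[B=1024/793 D=1024/1277 E=1024/1277 H=1024/1277] → run D
t=4: vr[B=1024/793 D=2048/1277 E=1024/1277 H=1024/1277] → run E
t=5: vr[B=1024/793 D=2048/1277 E=2048/1277 H=1024/1277] → run H
t=6: vr[B=1024/793 D=2048/1277 E=2048/1277 H=4503552/3985517] → run H
t=7: vr[B=1024/793 D=2048/1277 E=2048/1277 H=5811200/3985517] → run B
t=8: vr[B=1536/793 D=2048/1277 E=2048/1277 H=5811200/3985517] → run H
t=9: vr[B=1536/793 D=2048/1277 E=2048/1277 H=7118848/3985517] → run D
t=10: vr[B=1536/793 E=2048/1277 H=7118848/3985517] → run E
t=11: vr[B=1536/793 H=7118848/3985517] → run H
t=12: vr[B=1536/793 H=8426496/3985517] → run B
t=13: vr[B=2048/793 H=8426496/3985517] → run H
t=14: vr[B=2048/793] → run B
t=15: (idle)
t=16: (idle)
t=17: (idle)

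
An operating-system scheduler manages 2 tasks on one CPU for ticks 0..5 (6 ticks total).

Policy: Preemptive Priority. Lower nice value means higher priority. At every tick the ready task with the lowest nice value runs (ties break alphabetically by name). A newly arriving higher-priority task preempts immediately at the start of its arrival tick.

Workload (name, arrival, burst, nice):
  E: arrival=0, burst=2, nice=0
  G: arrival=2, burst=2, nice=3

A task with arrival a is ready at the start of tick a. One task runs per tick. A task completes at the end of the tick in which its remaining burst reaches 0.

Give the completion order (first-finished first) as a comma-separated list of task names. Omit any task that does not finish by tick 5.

completion order = E, G

t=0: ready={E} → run E
t=1: ready={E} → run E
t=2: ready={G} → run G
t=3: ready={G} → run G
t=4: (idle)
t=5: (idle)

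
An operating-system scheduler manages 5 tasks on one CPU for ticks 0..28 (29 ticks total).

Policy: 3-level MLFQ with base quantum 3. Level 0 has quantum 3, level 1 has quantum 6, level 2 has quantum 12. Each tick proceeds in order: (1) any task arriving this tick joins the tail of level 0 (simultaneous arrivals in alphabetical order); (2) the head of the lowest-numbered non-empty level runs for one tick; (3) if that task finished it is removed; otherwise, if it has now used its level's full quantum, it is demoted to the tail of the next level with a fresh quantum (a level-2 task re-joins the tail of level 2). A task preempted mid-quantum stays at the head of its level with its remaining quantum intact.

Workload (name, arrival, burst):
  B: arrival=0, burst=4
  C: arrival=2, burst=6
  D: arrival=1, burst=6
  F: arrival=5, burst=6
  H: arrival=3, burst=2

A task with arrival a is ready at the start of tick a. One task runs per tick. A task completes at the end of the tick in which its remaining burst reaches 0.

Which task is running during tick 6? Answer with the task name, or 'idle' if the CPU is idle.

running at tick 6 = C

t=0: L0/L1/L2 = B/-/- → run B
t=1: L0/L1/L2 = BD/-/- → run B
t=2: L0/L1/L2 = BDC/-/- → run B
t=3: L0/L1/L2 = DCH/B/- → run D
t=4: L0/L1/L2 = DCH/B/- → run D
t=5: L0/L1/L2 = DCHF/B/- → run D
t=6: L0/L1/L2 = CHF/BD/- → run C
t=7: L0/L1/L2 = CHF/BD/- → run C
t=8: L0/L1/L2 = CHF/BD/- → run C
t=9: L0/L1/L2 = HF/BDC/- → run H
t=10: L0/L1/L2 = HF/BDC/- → run H
t=11: L0/L1/L2 = F/BDC/- → run F
t=12: L0/L1/L2 = F/BDC/- → run F
t=13: L0/L1/L2 = F/BDC/- → run F
t=14: L0/L1/L2 = -/BDCF/- → run B
t=15: L0/L1/L2 = -/DCF/- → run D
t=16: L0/L1/L2 = -/DCF/- → run D
t=17: L0/L1/L2 = -/DCF/- → run D
t=18: L0/L1/L2 = -/CF/- → run C
t=19: L0/L1/L2 = -/CF/- → run C
t=20: L0/L1/L2 = -/CF/- → run C
t=21: L0/L1/L2 = -/F/- → run F
t=22: L0/L1/L2 = -/F/- → run F
t=23: L0/L1/L2 = -/F/- → run F
t=24: (idle)
t=25: (idle)
t=26: (idle)
t=27: (idle)
t=28: (idle)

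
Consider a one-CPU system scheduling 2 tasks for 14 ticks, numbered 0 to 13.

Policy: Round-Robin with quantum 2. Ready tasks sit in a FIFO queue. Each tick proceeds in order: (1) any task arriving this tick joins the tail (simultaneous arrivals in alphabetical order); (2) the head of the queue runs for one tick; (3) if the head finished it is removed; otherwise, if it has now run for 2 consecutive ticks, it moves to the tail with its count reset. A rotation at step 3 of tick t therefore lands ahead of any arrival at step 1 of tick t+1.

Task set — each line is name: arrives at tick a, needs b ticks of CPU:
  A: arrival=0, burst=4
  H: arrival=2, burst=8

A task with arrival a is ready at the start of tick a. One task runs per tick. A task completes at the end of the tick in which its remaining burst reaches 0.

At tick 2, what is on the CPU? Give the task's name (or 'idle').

running at tick 2 = A

t=0: queue=[A] q_used=0 → run A
t=1: queue=[A] q_used=1 → run A
t=2: queue=[A,H] q_used=0 → run A
t=3: queue=[A,H] q_used=1 → run A
t=4: queue=[H] q_used=0 → run H
t=5: queue=[H] q_used=1 → run H
t=6: queue=[H] q_used=0 → run H
t=7: queue=[H] q_used=1 → run H
t=8: queue=[H] q_used=0 → run H
t=9: queue=[H] q_used=1 → run H
t=10: queue=[H] q_used=0 → run H
t=11: queue=[H] q_used=1 → run H
t=12: (idle)
t=13: (idle)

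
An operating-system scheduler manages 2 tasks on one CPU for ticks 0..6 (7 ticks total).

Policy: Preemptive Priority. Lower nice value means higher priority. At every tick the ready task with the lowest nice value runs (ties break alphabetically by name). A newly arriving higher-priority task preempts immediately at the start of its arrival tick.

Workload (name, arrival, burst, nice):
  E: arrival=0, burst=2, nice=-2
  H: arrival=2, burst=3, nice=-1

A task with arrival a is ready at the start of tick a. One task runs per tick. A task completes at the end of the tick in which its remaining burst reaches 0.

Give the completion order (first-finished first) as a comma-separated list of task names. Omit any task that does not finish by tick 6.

t=0: ready={E} → run E
t=1: ready={E} → run E
t=2: ready={H} → run H
t=3: ready={H} → run H
t=4: ready={H} → run H
t=5: (idle)
t=6: (idle)

completion order = E, H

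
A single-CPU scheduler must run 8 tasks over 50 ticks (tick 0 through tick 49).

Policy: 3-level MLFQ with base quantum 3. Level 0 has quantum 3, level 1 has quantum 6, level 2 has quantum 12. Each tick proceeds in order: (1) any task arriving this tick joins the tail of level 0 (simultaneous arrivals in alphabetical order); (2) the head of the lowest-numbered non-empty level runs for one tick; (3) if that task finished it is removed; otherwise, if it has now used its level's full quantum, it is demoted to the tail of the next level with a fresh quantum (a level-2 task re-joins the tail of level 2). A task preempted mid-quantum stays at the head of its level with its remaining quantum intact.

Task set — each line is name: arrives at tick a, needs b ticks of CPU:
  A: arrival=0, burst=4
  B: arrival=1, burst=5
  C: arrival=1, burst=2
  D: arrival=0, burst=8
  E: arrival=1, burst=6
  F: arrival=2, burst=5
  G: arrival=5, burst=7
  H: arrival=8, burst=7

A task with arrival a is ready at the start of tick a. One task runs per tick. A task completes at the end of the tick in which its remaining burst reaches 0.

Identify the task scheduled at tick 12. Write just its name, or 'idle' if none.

t=0: L0/L1/L2 = AD/-/- → run A
t=1: L0/L1/L2 = ADBCE/-/- → run A
t=2: L0/L1/L2 = ADBCEF/-/- → run A
t=3: L0/L1/L2 = DBCEF/A/- → run D
t=4: L0/L1/L2 = DBCEF/A/- → run D
t=5: L0/L1/L2 = DBCEFG/A/- → run D
t=6: L0/L1/L2 = BCEFG/AD/- → run B
t=7: L0/L1/L2 = BCEFG/AD/- → run B
t=8: L0/L1/L2 = BCEFGH/AD/- → run B
t=9: L0/L1/L2 = CEFGH/ADB/- → run C
t=10: L0/L1/L2 = CEFGH/ADB/- → run C
t=11: L0/L1/L2 = EFGH/ADB/- → run E
t=12: L0/L1/L2 = EFGH/ADB/- → run E
t=13: L0/L1/L2 = EFGH/ADB/- → run E
t=14: L0/L1/L2 = FGH/ADBE/- → run F
t=15: L0/L1/L2 = FGH/ADBE/- → run F
t=16: L0/L1/L2 = FGH/ADBE/- → run F
t=17: L0/L1/L2 = GH/ADBEF/- → run G
t=18: L0/L1/L2 = GH/ADBEF/- → run G
t=19: L0/L1/L2 = GH/ADBEF/- → run G
t=20: L0/L1/L2 = H/ADBEFG/- → run H
t=21: L0/L1/L2 = H/ADBEFG/- → run H
t=22: L0/L1/L2 = H/ADBEFG/- → run H
t=23: L0/L1/L2 = -/ADBEFGH/- → run A
t=24: L0/L1/L2 = -/DBEFGH/- → run D
t=25: L0/L1/L2 = -/DBEFGH/- → run D
t=26: L0/L1/L2 = -/DBEFGH/- → run D
t=27: L0/L1/L2 = -/DBEFGH/- → run D
t=28: L0/L1/L2 = -/DBEFGH/- → run D
t=29: L0/L1/L2 = -/BEFGH/- → run B
t=30: L0/L1/L2 = -/BEFGH/- → run B
t=31: L0/L1/L2 = -/EFGH/- → run E
t=32: L0/L1/L2 = -/EFGH/- → run E
t=33: L0/L1/L2 = -/EFGH/- → run E
t=34: L0/L1/L2 = -/FGH/- → run F
t=35: L0/L1/L2 = -/FGH/- → run F
t=36: L0/L1/L2 = -/GH/- → run G
t=37: L0/L1/L2 = -/GH/- → run G
t=38: L0/L1/L2 = -/GH/- → run G
t=39: L0/L1/L2 = -/GH/- → run G
t=40: L0/L1/L2 = -/H/- → run H
t=41: L0/L1/L2 = -/H/- → run H
t=42: L0/L1/L2 = -/H/- → run H
t=43: L0/L1/L2 = -/H/- → run H
t=44: (idle)
t=45: (idle)
t=46: (idle)
t=47: (idle)
t=48: (idle)
t=49: (idle)

running at tick 12 = E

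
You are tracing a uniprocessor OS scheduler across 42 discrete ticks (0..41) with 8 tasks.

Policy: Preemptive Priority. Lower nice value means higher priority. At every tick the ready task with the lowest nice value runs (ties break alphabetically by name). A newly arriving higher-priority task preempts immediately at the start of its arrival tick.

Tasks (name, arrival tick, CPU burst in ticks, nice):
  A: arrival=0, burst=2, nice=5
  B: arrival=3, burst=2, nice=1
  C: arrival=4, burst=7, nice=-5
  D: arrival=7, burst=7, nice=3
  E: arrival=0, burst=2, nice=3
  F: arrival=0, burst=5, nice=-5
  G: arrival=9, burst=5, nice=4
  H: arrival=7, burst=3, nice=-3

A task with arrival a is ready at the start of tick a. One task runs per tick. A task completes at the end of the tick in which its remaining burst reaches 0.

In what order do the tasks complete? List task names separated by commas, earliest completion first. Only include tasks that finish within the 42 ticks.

completion order = C, F, H, B, D, E, G, A

t=0: ready={A,E,F} → run F
t=1: ready={A,E,F} → run F
t=2: ready={A,E,F} → run F
t=3: ready={A,B,E,F} → run F
t=4: ready={A,B,C,E,F} → run C
t=5: ready={A,B,C,E,F} → run C
t=6: ready={A,B,C,E,F} → run C
t=7: ready={A,B,C,D,E,F,H} → run C
t=8: ready={A,B,C,D,E,F,H} → run C
t=9: ready={A,B,C,D,E,F,G,H} → run C
t=10: ready={A,B,C,D,E,F,G,H} → run C
t=11: ready={A,B,D,E,F,G,H} → run F
t=12: ready={A,B,D,E,G,H} → run H
t=13: ready={A,B,D,E,G,H} → run H
t=14: ready={A,B,D,E,G,H} → run H
t=15: ready={A,B,D,E,G} → run B
t=16: ready={A,B,D,E,G} → run B
t=17: ready={A,D,E,G} → run D
t=18: ready={A,D,E,G} → run D
t=19: ready={A,D,E,G} → run D
t=20: ready={A,D,E,G} → run D
t=21: ready={A,D,E,G} → run D
t=22: ready={A,D,E,G} → run D
t=23: ready={A,D,E,G} → run D
t=24: ready={A,E,G} → run E
t=25: ready={A,E,G} → run E
t=26: ready={A,G} → run G
t=27: ready={A,G} → run G
t=28: ready={A,G} → run G
t=29: ready={A,G} → run G
t=30: ready={A,G} → run G
t=31: ready={A} → run A
t=32: ready={A} → run A
t=33: (idle)
t=34: (idle)
t=35: (idle)
t=36: (idle)
t=37: (idle)
t=38: (idle)
t=39: (idle)
t=40: (idle)
t=41: (idle)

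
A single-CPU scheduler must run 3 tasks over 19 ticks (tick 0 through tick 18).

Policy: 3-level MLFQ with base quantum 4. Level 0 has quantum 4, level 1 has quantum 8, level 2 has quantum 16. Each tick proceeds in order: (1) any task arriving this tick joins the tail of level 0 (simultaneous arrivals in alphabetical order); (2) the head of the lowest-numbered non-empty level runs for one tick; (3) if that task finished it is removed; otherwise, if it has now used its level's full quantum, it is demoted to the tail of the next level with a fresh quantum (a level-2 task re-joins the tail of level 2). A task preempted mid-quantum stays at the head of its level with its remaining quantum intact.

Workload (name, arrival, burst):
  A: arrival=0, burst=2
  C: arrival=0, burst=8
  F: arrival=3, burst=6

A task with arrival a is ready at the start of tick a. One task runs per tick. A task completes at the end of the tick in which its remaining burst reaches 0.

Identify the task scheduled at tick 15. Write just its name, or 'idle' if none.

running at tick 15 = F

t=0: L0/L1/L2 = AC/-/- → run A
t=1: L0/L1/L2 = AC/-/- → run A
t=2: L0/L1/L2 = C/-/- → run C
t=3: L0/L1/L2 = CF/-/- → run C
t=4: L0/L1/L2 = CF/-/- → run C
t=5: L0/L1/L2 = CF/-/- → run C
t=6: L0/L1/L2 = F/C/- → run F
t=7: L0/L1/L2 = F/C/- → run F
t=8: L0/L1/L2 = F/C/- → run F
t=9: L0/L1/L2 = F/C/- → run F
t=10: L0/L1/L2 = -/CF/- → run C
t=11: L0/L1/L2 = -/CF/- → run C
t=12: L0/L1/L2 = -/CF/- → run C
t=13: L0/L1/L2 = -/CF/- → run C
t=14: L0/L1/L2 = -/F/- → run F
t=15: L0/L1/L2 = -/F/- → run F
t=16: (idle)
t=17: (idle)
t=18: (idle)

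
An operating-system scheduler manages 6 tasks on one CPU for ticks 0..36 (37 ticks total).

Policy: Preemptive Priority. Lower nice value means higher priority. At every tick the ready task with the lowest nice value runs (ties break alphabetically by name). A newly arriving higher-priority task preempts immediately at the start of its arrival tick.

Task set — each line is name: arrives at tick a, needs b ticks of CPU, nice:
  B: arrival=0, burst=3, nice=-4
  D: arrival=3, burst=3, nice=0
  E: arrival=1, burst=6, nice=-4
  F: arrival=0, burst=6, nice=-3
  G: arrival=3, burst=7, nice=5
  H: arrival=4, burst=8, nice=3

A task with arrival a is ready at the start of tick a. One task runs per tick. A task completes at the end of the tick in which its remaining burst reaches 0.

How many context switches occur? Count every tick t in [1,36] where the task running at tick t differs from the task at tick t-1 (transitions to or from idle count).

context switches = 6

t=0: ready={B,F} → run B
t=1: ready={B,E,F} → run B
t=2: ready={B,E,F} → run B
t=3: ready={D,E,F,G} → run E
t=4: ready={D,E,F,G,H} → run E
t=5: ready={D,E,F,G,H} → run E
t=6: ready={D,E,F,G,H} → run E
t=7: ready={D,E,F,G,H} → run E
t=8: ready={D,E,F,G,H} → run E
t=9: ready={D,F,G,H} → run F
t=10: ready={D,F,G,H} → run F
t=11: ready={D,F,G,H} → run F
t=12: ready={D,F,G,H} → run F
t=13: ready={D,F,G,H} → run F
t=14: ready={D,F,G,H} → run F
t=15: ready={D,G,H} → run D
t=16: ready={D,G,H} → run D
t=17: ready={D,G,H} → run D
t=18: ready={G,H} → run H
t=19: ready={G,H} → run H
t=20: ready={G,H} → run H
t=21: ready={G,H} → run H
t=22: ready={G,H} → run H
t=23: ready={G,H} → run H
t=24: ready={G,H} → run H
t=25: ready={G,H} → run H
t=26: ready={G} → run G
t=27: ready={G} → run G
t=28: ready={G} → run G
t=29: ready={G} → run G
t=30: ready={G} → run G
t=31: ready={G} → run G
t=32: ready={G} → run G
t=33: (idle)
t=34: (idle)
t=35: (idle)
t=36: (idle)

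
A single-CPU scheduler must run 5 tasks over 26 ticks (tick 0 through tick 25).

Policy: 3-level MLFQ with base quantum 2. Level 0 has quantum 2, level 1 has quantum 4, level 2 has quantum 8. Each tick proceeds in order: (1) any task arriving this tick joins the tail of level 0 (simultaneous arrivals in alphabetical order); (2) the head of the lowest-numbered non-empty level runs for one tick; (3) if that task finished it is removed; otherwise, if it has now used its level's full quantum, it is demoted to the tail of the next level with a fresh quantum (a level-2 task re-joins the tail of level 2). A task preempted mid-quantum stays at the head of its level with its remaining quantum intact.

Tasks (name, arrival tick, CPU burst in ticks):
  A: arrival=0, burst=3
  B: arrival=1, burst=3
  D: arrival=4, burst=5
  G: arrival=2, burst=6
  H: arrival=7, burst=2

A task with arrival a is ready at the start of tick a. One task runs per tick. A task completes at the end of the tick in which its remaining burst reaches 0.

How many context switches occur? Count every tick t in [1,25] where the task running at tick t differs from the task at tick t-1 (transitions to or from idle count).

t=0: L0/L1/L2 = A/-/- → run A
t=1: L0/L1/L2 = AB/-/- → run A
t=2: L0/L1/L2 = BG/A/- → run B
t=3: L0/L1/L2 = BG/A/- → run B
t=4: L0/L1/L2 = GD/AB/- → run G
t=5: L0/L1/L2 = GD/AB/- → run G
t=6: L0/L1/L2 = D/ABG/- → run D
t=7: L0/L1/L2 = DH/ABG/- → run D
t=8: L0/L1/L2 = H/ABGD/- → run H
t=9: L0/L1/L2 = H/ABGD/- → run H
t=10: L0/L1/L2 = -/ABGD/- → run A
t=11: L0/L1/L2 = -/BGD/- → run B
t=12: L0/L1/L2 = -/GD/- → run G
t=13: L0/L1/L2 = -/GD/- → run G
t=14: L0/L1/L2 = -/GD/- → run G
t=15: L0/L1/L2 = -/GD/- → run G
t=16: L0/L1/L2 = -/D/- → run D
t=17: L0/L1/L2 = -/D/- → run D
t=18: L0/L1/L2 = -/D/- → run D
t=19: (idle)
t=20: (idle)
t=21: (idle)
t=22: (idle)
t=23: (idle)
t=24: (idle)
t=25: (idle)

context switches = 9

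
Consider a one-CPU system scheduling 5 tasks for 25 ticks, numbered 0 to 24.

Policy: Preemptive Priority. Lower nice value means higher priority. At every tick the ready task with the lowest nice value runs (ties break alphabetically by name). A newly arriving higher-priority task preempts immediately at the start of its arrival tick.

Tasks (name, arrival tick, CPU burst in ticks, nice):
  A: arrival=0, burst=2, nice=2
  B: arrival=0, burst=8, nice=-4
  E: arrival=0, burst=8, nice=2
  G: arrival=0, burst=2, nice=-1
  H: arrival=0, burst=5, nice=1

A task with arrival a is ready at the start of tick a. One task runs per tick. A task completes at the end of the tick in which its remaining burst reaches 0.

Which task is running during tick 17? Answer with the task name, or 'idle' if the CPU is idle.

t=0: ready={A,B,E,G,H} → run B
t=1: ready={A,B,E,G,H} → run B
t=2: ready={A,B,E,G,H} → run B
t=3: ready={A,B,E,G,H} → run B
t=4: ready={A,B,E,G,H} → run B
t=5: ready={A,B,E,G,H} → run B
t=6: ready={A,B,E,G,H} → run B
t=7: ready={A,B,E,G,H} → run B
t=8: ready={A,E,G,H} → run G
t=9: ready={A,E,G,H} → run G
t=10: ready={A,E,H} → run H
t=11: ready={A,E,H} → run H
t=12: ready={A,E,H} → run H
t=13: ready={A,E,H} → run H
t=14: ready={A,E,H} → run H
t=15: ready={A,E} → run A
t=16: ready={A,E} → run A
t=17: ready={E} → run E
t=18: ready={E} → run E
t=19: ready={E} → run E
t=20: ready={E} → run E
t=21: ready={E} → run E
t=22: ready={E} → run E
t=23: ready={E} → run E
t=24: ready={E} → run E

running at tick 17 = E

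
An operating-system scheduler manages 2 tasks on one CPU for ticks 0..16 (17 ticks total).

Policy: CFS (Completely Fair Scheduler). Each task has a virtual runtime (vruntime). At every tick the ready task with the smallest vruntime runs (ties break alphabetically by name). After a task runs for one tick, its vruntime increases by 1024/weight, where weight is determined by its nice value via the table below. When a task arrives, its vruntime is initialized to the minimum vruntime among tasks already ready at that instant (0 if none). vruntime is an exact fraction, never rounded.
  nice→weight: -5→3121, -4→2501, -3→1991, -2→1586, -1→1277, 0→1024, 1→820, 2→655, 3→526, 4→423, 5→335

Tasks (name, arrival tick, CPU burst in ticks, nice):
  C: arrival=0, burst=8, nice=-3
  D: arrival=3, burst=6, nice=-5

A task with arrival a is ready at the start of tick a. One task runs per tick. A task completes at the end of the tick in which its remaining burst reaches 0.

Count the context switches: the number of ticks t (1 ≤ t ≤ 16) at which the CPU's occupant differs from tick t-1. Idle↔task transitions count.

context switches = 9

t=0: vr[C=0] → run C
t=1: vr[C=1024/1991] → run C
t=2: vr[C=2048/1991] → run C
t=3: vr[C=3072/1991 D=3072/1991] → run C
t=4: vr[C=4096/1991 D=3072/1991] → run D
t=5: vr[C=4096/1991 D=11626496/6213911] → run D
t=6: vr[C=4096/1991 D=13665280/6213911] → run C
t=7: vr[C=5120/1991 D=13665280/6213911] → run D
t=8: vr[C=5120/1991 D=15704064/6213911] → run D
t=9: vr[C=5120/1991 D=17742848/6213911] → run C
t=10: vr[C=6144/1991 D=17742848/6213911] → run D
t=11: vr[C=6144/1991 D=19781632/6213911] → run C
t=12: vr[C=7168/1991 D=19781632/6213911] → run D
t=13: vr[C=7168/1991] → run C
t=14: (idle)
t=15: (idle)
t=16: (idle)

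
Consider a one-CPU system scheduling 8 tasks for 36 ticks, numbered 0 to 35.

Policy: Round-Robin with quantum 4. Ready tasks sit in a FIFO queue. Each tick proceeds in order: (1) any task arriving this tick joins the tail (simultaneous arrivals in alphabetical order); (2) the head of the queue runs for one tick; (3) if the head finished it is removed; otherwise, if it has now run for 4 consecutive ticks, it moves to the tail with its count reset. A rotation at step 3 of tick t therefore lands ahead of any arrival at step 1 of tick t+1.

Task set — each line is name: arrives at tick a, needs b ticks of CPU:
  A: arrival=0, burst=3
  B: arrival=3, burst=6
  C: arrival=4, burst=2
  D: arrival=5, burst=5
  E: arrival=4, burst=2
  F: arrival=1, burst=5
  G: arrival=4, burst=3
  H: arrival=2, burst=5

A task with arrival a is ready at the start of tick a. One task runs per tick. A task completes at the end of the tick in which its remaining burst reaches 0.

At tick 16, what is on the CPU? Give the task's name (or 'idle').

running at tick 16 = C

t=0: queue=[A] q_used=0 → run A
t=1: queue=[A,F] q_used=1 → run A
t=2: queue=[A,F,H] q_used=2 → run A
t=3: queue=[F,H,B] q_used=0 → run F
t=4: queue=[F,H,B,C,E,G] q_used=1 → run F
t=5: queue=[F,H,B,C,E,G,D] q_used=2 → run F
t=6: queue=[F,H,B,C,E,G,D] q_used=3 → run F
t=7: queue=[H,B,C,E,G,D,F] q_used=0 → run H
t=8: queue=[H,B,C,E,G,D,F] q_used=1 → run H
t=9: queue=[H,B,C,E,G,D,F] q_used=2 → run H
t=10: queue=[H,B,C,E,G,D,F] q_used=3 → run H
t=11: queue=[B,C,E,G,D,F,H] q_used=0 → run B
t=12: queue=[B,C,E,G,D,F,H] q_used=1 → run B
t=13: queue=[B,C,E,G,D,F,H] q_used=2 → run B
t=14: queue=[B,C,E,G,D,F,H] q_used=3 → run B
t=15: queue=[C,E,G,D,F,H,B] q_used=0 → run C
t=16: queue=[C,E,G,D,F,H,B] q_used=1 → run C
t=17: queue=[E,G,D,F,H,B] q_used=0 → run E
t=18: queue=[E,G,D,F,H,B] q_used=1 → run E
t=19: queue=[G,D,F,H,B] q_used=0 → run G
t=20: queue=[G,D,F,H,B] q_used=1 → run G
t=21: queue=[G,D,F,H,B] q_used=2 → run G
t=22: queue=[D,F,H,B] q_used=0 → run D
t=23: queue=[D,F,H,B] q_used=1 → run D
t=24: queue=[D,F,H,B] q_used=2 → run D
t=25: queue=[D,F,H,B] q_used=3 → run D
t=26: queue=[F,H,B,D] q_used=0 → run F
t=27: queue=[H,B,D] q_used=0 → run H
t=28: queue=[B,D] q_used=0 → run B
t=29: queue=[B,D] q_used=1 → run B
t=30: queue=[D] q_used=0 → run D
t=31: (idle)
t=32: (idle)
t=33: (idle)
t=34: (idle)
t=35: (idle)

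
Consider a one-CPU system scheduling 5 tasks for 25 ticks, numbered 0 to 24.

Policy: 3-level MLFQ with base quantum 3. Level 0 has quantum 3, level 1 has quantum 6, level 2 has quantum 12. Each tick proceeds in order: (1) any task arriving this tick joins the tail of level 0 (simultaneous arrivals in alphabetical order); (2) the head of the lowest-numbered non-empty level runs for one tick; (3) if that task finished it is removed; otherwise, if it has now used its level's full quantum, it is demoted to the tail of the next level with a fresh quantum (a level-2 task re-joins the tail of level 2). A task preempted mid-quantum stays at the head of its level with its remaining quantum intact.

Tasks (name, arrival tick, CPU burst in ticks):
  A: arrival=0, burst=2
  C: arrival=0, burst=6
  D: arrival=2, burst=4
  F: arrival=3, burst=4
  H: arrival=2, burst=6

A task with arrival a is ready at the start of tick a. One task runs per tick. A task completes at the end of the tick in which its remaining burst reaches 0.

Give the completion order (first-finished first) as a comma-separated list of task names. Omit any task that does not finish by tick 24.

completion order = A, C, D, H, F

t=0: L0/L1/L2 = AC/-/- → run A
t=1: L0/L1/L2 = AC/-/- → run A
t=2: L0/L1/L2 = CDH/-/- → run C
t=3: L0/L1/L2 = CDHF/-/- → run C
t=4: L0/L1/L2 = CDHF/-/- → run C
t=5: L0/L1/L2 = DHF/C/- → run D
t=6: L0/L1/L2 = DHF/C/- → run D
t=7: L0/L1/L2 = DHF/C/- → run D
t=8: L0/L1/L2 = HF/CD/- → run H
t=9: L0/L1/L2 = HF/CD/- → run H
t=10: L0/L1/L2 = HF/CD/- → run H
t=11: L0/L1/L2 = F/CDH/- → run F
t=12: L0/L1/L2 = F/CDH/- → run F
t=13: L0/L1/L2 = F/CDH/- → run F
t=14: L0/L1/L2 = -/CDHF/- → run C
t=15: L0/L1/L2 = -/CDHF/- → run C
t=16: L0/L1/L2 = -/CDHF/- → run C
t=17: L0/L1/L2 = -/DHF/- → run D
t=18: L0/L1/L2 = -/HF/- → run H
t=19: L0/L1/L2 = -/HF/- → run H
t=20: L0/L1/L2 = -/HF/- → run H
t=21: L0/L1/L2 = -/F/- → run F
t=22: (idle)
t=23: (idle)
t=24: (idle)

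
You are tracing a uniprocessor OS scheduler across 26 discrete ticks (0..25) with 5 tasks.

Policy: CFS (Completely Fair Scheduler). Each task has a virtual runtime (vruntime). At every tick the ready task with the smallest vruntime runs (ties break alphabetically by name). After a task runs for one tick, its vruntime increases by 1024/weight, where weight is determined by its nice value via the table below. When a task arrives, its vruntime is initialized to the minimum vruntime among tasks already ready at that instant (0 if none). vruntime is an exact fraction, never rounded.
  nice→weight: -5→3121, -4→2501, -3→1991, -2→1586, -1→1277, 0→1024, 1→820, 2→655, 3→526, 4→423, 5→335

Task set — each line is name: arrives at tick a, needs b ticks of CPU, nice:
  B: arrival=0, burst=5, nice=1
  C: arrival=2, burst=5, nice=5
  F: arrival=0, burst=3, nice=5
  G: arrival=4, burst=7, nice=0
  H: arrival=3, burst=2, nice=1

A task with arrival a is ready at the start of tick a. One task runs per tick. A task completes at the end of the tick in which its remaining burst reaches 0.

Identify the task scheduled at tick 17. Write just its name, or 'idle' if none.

running at tick 17 = G

t=0: vr[B=0 F=0] → run B
t=1: vr[B=256/205 F=0] → run F
t=2: vr[B=256/205 C=256/205 F=1024/335] → run B
t=3: vr[B=512/205 C=256/205 F=1024/335 H=256/205] → run C
t=4: vr[B=512/205 C=59136/13735 F=1024/335 G=256/205 H=256/205] → run G
t=5: vr[B=512/205 C=59136/13735 F=1024/335 G=461/205 H=256/205] → run H
t=6: vr[B=512/205 C=59136/13735 F=1024/335 G=461/205 H=512/205] → run G
t=7: vr[B=512/205 C=59136/13735 F=1024/335 G=666/205 H=512/205] → run B
t=8: vr[B=768/205 C=59136/13735 F=1024/335 G=666/205 H=512/205] → run H
t=9: vr[B=768/205 C=59136/13735 F=1024/335 G=666/205] → run F
t=10: vr[B=768/205 C=59136/13735 F=2048/335 G=666/205] → run G
t=11: vr[B=768/205 C=59136/13735 F=2048/335 G=871/205] → run B
t=12: vr[B=1024/205 C=59136/13735 F=2048/335 G=871/205] → run G
t=13: vr[B=1024/205 C=59136/13735 F=2048/335 G=1076/205] → run C
t=14: vr[B=1024/205 C=20224/2747 F=2048/335 G=1076/205] → run B
t=15: vr[C=20224/2747 F=2048/335 G=1076/205] → run G
t=16: vr[C=20224/2747 F=2048/335 G=1281/205] → run F
t=17: vr[C=20224/2747 G=1281/205] → run G
t=18: vr[C=20224/2747 G=1486/205] → run G
t=19: vr[C=20224/2747] → run C
t=20: vr[C=143104/13735] → run C
t=21: vr[C=185088/13735] → run C
t=22: (idle)
t=23: (idle)
t=24: (idle)
t=25: (idle)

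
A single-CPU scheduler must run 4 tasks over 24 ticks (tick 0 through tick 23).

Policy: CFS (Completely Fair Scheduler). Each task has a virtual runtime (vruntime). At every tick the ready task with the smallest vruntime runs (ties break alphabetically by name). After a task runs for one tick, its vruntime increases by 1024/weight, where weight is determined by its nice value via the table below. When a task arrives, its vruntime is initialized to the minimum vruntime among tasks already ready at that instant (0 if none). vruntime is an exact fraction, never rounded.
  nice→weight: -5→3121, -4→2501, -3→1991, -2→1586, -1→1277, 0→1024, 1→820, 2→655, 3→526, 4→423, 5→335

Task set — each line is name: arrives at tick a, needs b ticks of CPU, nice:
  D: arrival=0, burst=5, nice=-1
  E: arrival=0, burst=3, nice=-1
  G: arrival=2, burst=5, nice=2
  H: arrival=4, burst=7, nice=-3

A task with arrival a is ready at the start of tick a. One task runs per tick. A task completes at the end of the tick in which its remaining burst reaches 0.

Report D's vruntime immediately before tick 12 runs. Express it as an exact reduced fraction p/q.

vruntime(D, start of tick 12) = 3072/1277

t=0: vr[D=0 E=0] → run D
t=1: vr[D=1024/1277 E=0] → run E
t=2: vr[D=1024/1277 E=1024/1277 G=1024/1277] → run D
t=3: vr[D=2048/1277 E=1024/1277 G=1024/1277] → run E
t=4: vr[D=2048/1277 E=2048/1277 G=1024/1277 H=1024/1277] → run G
t=5: vr[D=2048/1277 E=2048/1277 G=1978368/836435 H=1024/1277] → run H
t=6: vr[D=2048/1277 E=2048/1277 G=1978368/836435 H=3346432/2542507] → run H
t=7: vr[D=2048/1277 E=2048/1277 G=1978368/836435 H=4654080/2542507] → run D
t=8: vr[D=3072/1277 E=2048/1277 G=1978368/836435 H=4654080/2542507] → run E
t=9: vr[D=3072/1277 G=1978368/836435 H=4654080/2542507] → run H
t=10: vr[D=3072/1277 G=1978368/836435 H=5961728/2542507] → run H
t=11: vr[D=3072/1277 G=1978368/836435 H=7269376/2542507] → run G
t=12: vr[D=3072/1277 G=3286016/836435 H=7269376/2542507] → run D
t=13: vr[D=4096/1277 G=3286016/836435 H=7269376/2542507] → run H
t=14: vr[D=4096/1277 G=3286016/836435 H=8577024/2542507] → run D
t=15: vr[G=3286016/836435 H=8577024/2542507] → run H
t=16: vr[G=3286016/836435 H=9884672/2542507] → run H
t=17: vr[G=3286016/836435] → run G
t=18: vr[G=4593664/836435] → run G
t=19: vr[G=5901312/836435] → run G
t=20: (idle)
t=21: (idle)
t=22: (idle)
t=23: (idle)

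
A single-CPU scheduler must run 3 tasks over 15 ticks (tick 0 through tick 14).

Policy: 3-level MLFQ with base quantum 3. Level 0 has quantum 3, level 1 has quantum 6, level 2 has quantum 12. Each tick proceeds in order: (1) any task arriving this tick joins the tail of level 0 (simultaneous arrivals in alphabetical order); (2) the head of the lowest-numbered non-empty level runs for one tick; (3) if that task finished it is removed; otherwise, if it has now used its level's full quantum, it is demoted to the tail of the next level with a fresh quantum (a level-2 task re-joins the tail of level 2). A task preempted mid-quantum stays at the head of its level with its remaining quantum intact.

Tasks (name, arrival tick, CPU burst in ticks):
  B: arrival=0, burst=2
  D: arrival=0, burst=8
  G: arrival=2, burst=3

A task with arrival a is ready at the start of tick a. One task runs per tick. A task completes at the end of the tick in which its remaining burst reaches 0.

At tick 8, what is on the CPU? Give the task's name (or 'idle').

running at tick 8 = D

t=0: L0/L1/L2 = BD/-/- → run B
t=1: L0/L1/L2 = BD/-/- → run B
t=2: L0/L1/L2 = DG/-/- → run D
t=3: L0/L1/L2 = DG/-/- → run D
t=4: L0/L1/L2 = DG/-/- → run D
t=5: L0/L1/L2 = G/D/- → run G
t=6: L0/L1/L2 = G/D/- → run G
t=7: L0/L1/L2 = G/D/- → run G
t=8: L0/L1/L2 = -/D/- → run D
t=9: L0/L1/L2 = -/D/- → run D
t=10: L0/L1/L2 = -/D/- → run D
t=11: L0/L1/L2 = -/D/- → run D
t=12: L0/L1/L2 = -/D/- → run D
t=13: (idle)
t=14: (idle)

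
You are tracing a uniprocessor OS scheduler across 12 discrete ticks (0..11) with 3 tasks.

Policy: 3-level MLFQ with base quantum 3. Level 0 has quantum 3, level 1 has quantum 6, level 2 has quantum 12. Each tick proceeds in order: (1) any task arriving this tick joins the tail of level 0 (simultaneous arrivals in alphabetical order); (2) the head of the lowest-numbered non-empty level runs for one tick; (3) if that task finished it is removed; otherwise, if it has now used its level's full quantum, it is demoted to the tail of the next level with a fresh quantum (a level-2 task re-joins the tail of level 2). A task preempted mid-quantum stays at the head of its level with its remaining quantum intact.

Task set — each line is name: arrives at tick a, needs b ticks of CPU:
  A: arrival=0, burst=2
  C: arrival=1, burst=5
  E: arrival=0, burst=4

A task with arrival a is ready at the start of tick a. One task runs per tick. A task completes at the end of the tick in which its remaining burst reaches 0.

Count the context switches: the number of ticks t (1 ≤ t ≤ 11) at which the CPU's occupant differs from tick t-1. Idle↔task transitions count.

t=0: L0/L1/L2 = AE/-/- → run A
t=1: L0/L1/L2 = AEC/-/- → run A
t=2: L0/L1/L2 = EC/-/- → run E
t=3: L0/L1/L2 = EC/-/- → run E
t=4: L0/L1/L2 = EC/-/- → run E
t=5: L0/L1/L2 = C/E/- → run C
t=6: L0/L1/L2 = C/E/- → run C
t=7: L0/L1/L2 = C/E/- → run C
t=8: L0/L1/L2 = -/EC/- → run E
t=9: L0/L1/L2 = -/C/- → run C
t=10: L0/L1/L2 = -/C/- → run C
t=11: (idle)

context switches = 5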